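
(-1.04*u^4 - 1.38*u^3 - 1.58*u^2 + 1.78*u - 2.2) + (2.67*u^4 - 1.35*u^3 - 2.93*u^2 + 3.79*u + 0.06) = 1.63*u^4 - 2.73*u^3 - 4.51*u^2 + 5.57*u - 2.14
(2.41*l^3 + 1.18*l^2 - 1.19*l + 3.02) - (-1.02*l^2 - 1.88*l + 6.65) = 2.41*l^3 + 2.2*l^2 + 0.69*l - 3.63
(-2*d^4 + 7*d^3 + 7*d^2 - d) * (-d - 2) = 2*d^5 - 3*d^4 - 21*d^3 - 13*d^2 + 2*d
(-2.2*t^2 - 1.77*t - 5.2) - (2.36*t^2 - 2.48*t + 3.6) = -4.56*t^2 + 0.71*t - 8.8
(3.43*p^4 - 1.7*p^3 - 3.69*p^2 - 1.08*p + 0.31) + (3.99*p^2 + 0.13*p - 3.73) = 3.43*p^4 - 1.7*p^3 + 0.3*p^2 - 0.95*p - 3.42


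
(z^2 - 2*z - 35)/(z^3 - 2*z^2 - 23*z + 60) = (z - 7)/(z^2 - 7*z + 12)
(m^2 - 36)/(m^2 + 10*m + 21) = (m^2 - 36)/(m^2 + 10*m + 21)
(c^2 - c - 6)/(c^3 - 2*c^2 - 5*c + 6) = 1/(c - 1)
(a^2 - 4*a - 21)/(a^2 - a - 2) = (-a^2 + 4*a + 21)/(-a^2 + a + 2)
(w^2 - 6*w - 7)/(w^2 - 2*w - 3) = (w - 7)/(w - 3)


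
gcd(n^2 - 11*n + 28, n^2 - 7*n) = n - 7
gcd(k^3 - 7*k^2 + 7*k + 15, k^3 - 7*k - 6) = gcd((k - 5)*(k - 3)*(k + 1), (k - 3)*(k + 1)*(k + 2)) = k^2 - 2*k - 3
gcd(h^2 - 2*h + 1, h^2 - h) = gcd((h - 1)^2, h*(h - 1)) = h - 1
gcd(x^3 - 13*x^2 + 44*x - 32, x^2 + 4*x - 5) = x - 1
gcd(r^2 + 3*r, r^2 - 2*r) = r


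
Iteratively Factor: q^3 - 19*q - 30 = (q + 2)*(q^2 - 2*q - 15) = (q - 5)*(q + 2)*(q + 3)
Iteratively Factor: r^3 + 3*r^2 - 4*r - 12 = (r + 3)*(r^2 - 4) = (r - 2)*(r + 3)*(r + 2)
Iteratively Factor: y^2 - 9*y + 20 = (y - 4)*(y - 5)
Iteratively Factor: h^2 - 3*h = (h)*(h - 3)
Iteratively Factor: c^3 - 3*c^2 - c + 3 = (c + 1)*(c^2 - 4*c + 3) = (c - 1)*(c + 1)*(c - 3)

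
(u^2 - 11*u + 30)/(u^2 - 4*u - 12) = (u - 5)/(u + 2)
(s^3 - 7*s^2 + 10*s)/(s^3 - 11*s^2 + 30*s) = (s - 2)/(s - 6)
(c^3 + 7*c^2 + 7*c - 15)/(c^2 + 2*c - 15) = (c^2 + 2*c - 3)/(c - 3)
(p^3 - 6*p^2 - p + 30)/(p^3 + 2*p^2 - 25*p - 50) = (p - 3)/(p + 5)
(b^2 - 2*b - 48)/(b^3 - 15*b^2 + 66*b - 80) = (b + 6)/(b^2 - 7*b + 10)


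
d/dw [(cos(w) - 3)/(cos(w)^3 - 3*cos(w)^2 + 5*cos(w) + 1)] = (39*cos(w)/2 - 6*cos(2*w) + cos(3*w)/2 - 22)*sin(w)/(cos(w)^3 - 3*cos(w)^2 + 5*cos(w) + 1)^2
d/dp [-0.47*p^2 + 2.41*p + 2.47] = 2.41 - 0.94*p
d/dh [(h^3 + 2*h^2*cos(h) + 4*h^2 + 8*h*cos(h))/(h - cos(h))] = (-3*h^3*sin(h) + 2*h^3 - 12*h^2*sin(h) - h^2*cos(h) + 4*h^2 - 4*h*cos(h)^2 - 8*h*cos(h) - 8*cos(h)^2)/(h - cos(h))^2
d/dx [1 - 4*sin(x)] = -4*cos(x)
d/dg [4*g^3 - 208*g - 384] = 12*g^2 - 208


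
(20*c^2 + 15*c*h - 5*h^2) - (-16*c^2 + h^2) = 36*c^2 + 15*c*h - 6*h^2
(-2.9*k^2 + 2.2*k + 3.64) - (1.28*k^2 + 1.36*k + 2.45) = -4.18*k^2 + 0.84*k + 1.19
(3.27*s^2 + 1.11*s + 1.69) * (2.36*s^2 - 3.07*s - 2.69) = 7.7172*s^4 - 7.4193*s^3 - 8.2156*s^2 - 8.1742*s - 4.5461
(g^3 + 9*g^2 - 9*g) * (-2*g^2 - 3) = -2*g^5 - 18*g^4 + 15*g^3 - 27*g^2 + 27*g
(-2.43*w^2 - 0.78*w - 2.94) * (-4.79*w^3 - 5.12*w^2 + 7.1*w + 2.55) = 11.6397*w^5 + 16.1778*w^4 + 0.8232*w^3 + 3.3183*w^2 - 22.863*w - 7.497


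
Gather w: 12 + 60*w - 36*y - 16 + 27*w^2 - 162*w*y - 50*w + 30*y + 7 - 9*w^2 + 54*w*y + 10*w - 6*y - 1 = 18*w^2 + w*(20 - 108*y) - 12*y + 2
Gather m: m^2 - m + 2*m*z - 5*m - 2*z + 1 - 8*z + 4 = m^2 + m*(2*z - 6) - 10*z + 5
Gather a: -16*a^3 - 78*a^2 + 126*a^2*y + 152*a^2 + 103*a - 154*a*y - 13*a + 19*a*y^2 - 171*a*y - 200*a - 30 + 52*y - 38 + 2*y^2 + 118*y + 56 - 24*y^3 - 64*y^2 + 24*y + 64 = -16*a^3 + a^2*(126*y + 74) + a*(19*y^2 - 325*y - 110) - 24*y^3 - 62*y^2 + 194*y + 52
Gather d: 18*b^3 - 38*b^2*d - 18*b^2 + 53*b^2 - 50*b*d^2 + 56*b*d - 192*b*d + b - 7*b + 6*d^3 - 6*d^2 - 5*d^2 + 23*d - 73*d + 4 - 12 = 18*b^3 + 35*b^2 - 6*b + 6*d^3 + d^2*(-50*b - 11) + d*(-38*b^2 - 136*b - 50) - 8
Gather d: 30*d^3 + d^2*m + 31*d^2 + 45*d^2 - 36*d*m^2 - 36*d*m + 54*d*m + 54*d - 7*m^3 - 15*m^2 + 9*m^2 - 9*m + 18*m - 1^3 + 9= 30*d^3 + d^2*(m + 76) + d*(-36*m^2 + 18*m + 54) - 7*m^3 - 6*m^2 + 9*m + 8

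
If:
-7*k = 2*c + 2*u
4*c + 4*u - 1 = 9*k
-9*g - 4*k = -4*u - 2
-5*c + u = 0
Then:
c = 7/276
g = 185/621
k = -1/23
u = 35/276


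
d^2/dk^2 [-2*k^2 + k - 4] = -4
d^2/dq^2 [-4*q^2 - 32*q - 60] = -8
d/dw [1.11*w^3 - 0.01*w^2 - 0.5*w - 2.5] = 3.33*w^2 - 0.02*w - 0.5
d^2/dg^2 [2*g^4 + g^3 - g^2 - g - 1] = 24*g^2 + 6*g - 2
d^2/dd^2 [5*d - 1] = 0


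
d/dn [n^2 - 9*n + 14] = 2*n - 9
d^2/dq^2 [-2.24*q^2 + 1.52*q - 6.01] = -4.48000000000000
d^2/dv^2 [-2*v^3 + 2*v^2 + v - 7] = 4 - 12*v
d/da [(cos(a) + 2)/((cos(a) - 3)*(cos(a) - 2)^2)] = (3*cos(a) + cos(2*a) - 21)*sin(a)/((cos(a) - 3)^2*(cos(a) - 2)^3)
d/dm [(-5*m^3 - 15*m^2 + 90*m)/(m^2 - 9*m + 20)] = 5*(-m^4 + 18*m^3 - 51*m^2 - 120*m + 360)/(m^4 - 18*m^3 + 121*m^2 - 360*m + 400)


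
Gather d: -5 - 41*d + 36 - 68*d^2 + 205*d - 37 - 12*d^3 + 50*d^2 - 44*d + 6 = -12*d^3 - 18*d^2 + 120*d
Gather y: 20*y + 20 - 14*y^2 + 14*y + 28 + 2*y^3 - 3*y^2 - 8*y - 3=2*y^3 - 17*y^2 + 26*y + 45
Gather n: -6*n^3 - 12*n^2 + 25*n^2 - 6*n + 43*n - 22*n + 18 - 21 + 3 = -6*n^3 + 13*n^2 + 15*n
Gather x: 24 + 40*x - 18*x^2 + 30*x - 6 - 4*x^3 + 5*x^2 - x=-4*x^3 - 13*x^2 + 69*x + 18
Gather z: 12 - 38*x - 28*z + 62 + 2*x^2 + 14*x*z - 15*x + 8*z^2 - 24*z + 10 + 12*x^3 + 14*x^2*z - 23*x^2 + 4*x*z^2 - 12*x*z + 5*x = 12*x^3 - 21*x^2 - 48*x + z^2*(4*x + 8) + z*(14*x^2 + 2*x - 52) + 84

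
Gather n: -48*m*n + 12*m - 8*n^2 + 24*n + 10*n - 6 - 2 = 12*m - 8*n^2 + n*(34 - 48*m) - 8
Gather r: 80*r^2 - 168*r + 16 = 80*r^2 - 168*r + 16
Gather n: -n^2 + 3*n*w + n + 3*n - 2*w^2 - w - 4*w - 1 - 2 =-n^2 + n*(3*w + 4) - 2*w^2 - 5*w - 3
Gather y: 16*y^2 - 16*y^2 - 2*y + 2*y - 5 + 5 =0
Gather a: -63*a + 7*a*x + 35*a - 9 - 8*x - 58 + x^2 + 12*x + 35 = a*(7*x - 28) + x^2 + 4*x - 32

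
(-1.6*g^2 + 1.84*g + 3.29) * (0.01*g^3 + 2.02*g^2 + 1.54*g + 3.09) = -0.016*g^5 - 3.2136*g^4 + 1.2857*g^3 + 4.5354*g^2 + 10.7522*g + 10.1661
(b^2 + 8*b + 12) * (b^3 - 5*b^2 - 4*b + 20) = b^5 + 3*b^4 - 32*b^3 - 72*b^2 + 112*b + 240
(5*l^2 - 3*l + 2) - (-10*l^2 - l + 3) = 15*l^2 - 2*l - 1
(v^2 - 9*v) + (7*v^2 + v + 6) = 8*v^2 - 8*v + 6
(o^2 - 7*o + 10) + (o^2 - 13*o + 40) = 2*o^2 - 20*o + 50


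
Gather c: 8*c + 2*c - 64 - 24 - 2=10*c - 90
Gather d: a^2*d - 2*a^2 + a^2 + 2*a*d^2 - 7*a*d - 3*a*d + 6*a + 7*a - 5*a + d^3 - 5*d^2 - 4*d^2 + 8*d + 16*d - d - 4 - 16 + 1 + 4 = -a^2 + 8*a + d^3 + d^2*(2*a - 9) + d*(a^2 - 10*a + 23) - 15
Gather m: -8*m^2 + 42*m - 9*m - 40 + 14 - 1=-8*m^2 + 33*m - 27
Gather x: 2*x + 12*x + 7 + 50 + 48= 14*x + 105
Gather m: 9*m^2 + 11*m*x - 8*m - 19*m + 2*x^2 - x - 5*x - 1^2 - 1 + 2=9*m^2 + m*(11*x - 27) + 2*x^2 - 6*x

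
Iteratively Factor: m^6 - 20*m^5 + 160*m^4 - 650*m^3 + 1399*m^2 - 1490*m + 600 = (m - 1)*(m^5 - 19*m^4 + 141*m^3 - 509*m^2 + 890*m - 600) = (m - 5)*(m - 1)*(m^4 - 14*m^3 + 71*m^2 - 154*m + 120) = (m - 5)*(m - 4)*(m - 1)*(m^3 - 10*m^2 + 31*m - 30) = (m - 5)^2*(m - 4)*(m - 1)*(m^2 - 5*m + 6) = (m - 5)^2*(m - 4)*(m - 2)*(m - 1)*(m - 3)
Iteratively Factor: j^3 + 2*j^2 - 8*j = (j + 4)*(j^2 - 2*j) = (j - 2)*(j + 4)*(j)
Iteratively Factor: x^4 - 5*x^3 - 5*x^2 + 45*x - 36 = (x - 4)*(x^3 - x^2 - 9*x + 9) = (x - 4)*(x - 3)*(x^2 + 2*x - 3) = (x - 4)*(x - 3)*(x + 3)*(x - 1)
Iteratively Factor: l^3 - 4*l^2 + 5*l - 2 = (l - 1)*(l^2 - 3*l + 2) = (l - 2)*(l - 1)*(l - 1)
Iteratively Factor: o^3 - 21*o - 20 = (o + 1)*(o^2 - o - 20) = (o + 1)*(o + 4)*(o - 5)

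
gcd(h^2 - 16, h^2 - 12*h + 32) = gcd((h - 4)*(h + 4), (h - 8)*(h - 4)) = h - 4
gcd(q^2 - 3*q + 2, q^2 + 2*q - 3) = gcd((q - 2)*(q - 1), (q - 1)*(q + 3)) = q - 1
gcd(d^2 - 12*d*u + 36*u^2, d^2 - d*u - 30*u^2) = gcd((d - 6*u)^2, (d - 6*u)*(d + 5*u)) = -d + 6*u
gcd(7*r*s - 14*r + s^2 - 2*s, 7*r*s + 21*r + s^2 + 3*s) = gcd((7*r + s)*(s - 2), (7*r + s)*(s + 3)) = 7*r + s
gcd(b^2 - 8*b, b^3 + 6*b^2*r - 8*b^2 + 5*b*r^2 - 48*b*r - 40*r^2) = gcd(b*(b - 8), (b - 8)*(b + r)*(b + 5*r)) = b - 8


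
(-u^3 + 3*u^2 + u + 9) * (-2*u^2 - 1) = 2*u^5 - 6*u^4 - u^3 - 21*u^2 - u - 9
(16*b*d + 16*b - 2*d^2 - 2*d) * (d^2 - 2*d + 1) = 16*b*d^3 - 16*b*d^2 - 16*b*d + 16*b - 2*d^4 + 2*d^3 + 2*d^2 - 2*d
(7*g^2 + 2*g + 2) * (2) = 14*g^2 + 4*g + 4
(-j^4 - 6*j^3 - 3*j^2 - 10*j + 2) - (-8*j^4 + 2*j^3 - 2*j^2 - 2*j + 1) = 7*j^4 - 8*j^3 - j^2 - 8*j + 1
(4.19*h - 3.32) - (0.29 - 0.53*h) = 4.72*h - 3.61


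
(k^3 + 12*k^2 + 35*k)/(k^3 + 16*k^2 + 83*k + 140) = k/(k + 4)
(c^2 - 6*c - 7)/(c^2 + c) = (c - 7)/c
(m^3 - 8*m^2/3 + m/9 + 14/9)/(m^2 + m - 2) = (9*m^2 - 15*m - 14)/(9*(m + 2))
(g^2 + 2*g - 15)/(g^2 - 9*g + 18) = (g + 5)/(g - 6)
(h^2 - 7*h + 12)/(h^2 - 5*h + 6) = (h - 4)/(h - 2)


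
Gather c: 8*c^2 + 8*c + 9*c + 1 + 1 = 8*c^2 + 17*c + 2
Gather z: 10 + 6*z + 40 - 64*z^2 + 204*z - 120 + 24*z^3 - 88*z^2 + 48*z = 24*z^3 - 152*z^2 + 258*z - 70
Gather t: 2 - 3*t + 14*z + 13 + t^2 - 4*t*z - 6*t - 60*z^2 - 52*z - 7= t^2 + t*(-4*z - 9) - 60*z^2 - 38*z + 8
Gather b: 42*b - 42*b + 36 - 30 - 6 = 0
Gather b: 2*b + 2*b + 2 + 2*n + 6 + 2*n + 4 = 4*b + 4*n + 12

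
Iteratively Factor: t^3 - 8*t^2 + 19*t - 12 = (t - 4)*(t^2 - 4*t + 3) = (t - 4)*(t - 1)*(t - 3)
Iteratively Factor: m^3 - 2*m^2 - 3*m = (m + 1)*(m^2 - 3*m) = (m - 3)*(m + 1)*(m)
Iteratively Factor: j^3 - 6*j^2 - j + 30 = (j + 2)*(j^2 - 8*j + 15) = (j - 5)*(j + 2)*(j - 3)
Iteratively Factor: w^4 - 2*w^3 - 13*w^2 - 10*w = (w - 5)*(w^3 + 3*w^2 + 2*w) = w*(w - 5)*(w^2 + 3*w + 2) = w*(w - 5)*(w + 2)*(w + 1)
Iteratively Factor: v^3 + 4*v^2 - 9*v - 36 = (v + 3)*(v^2 + v - 12) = (v + 3)*(v + 4)*(v - 3)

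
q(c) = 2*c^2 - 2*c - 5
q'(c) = 4*c - 2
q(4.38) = 24.61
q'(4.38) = 15.52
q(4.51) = 26.66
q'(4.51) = 16.04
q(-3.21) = 22.03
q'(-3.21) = -14.84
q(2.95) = 6.50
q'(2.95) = 9.80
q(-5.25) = 60.62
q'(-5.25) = -23.00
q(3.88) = 17.35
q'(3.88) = 13.52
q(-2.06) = 7.61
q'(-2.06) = -10.24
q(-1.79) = 4.99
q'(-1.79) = -9.16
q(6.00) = 55.00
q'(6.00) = 22.00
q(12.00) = 259.00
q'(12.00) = 46.00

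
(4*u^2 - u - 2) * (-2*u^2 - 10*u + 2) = -8*u^4 - 38*u^3 + 22*u^2 + 18*u - 4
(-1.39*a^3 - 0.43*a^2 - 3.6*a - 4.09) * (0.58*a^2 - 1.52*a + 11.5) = -0.8062*a^5 + 1.8634*a^4 - 17.4194*a^3 - 1.8452*a^2 - 35.1832*a - 47.035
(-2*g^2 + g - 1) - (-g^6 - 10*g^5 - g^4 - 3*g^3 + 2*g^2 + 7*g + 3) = g^6 + 10*g^5 + g^4 + 3*g^3 - 4*g^2 - 6*g - 4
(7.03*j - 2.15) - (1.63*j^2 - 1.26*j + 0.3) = -1.63*j^2 + 8.29*j - 2.45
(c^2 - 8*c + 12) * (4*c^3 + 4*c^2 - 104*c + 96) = 4*c^5 - 28*c^4 - 88*c^3 + 976*c^2 - 2016*c + 1152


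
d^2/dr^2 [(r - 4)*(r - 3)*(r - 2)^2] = 12*r^2 - 66*r + 88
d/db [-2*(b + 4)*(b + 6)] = -4*b - 20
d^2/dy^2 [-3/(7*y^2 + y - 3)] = 6*(49*y^2 + 7*y - (14*y + 1)^2 - 21)/(7*y^2 + y - 3)^3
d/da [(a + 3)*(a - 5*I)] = 2*a + 3 - 5*I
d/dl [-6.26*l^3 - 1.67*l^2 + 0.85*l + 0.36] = -18.78*l^2 - 3.34*l + 0.85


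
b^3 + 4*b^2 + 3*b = b*(b + 1)*(b + 3)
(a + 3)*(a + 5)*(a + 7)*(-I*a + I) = -I*a^4 - 14*I*a^3 - 56*I*a^2 - 34*I*a + 105*I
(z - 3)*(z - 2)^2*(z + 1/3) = z^4 - 20*z^3/3 + 41*z^2/3 - 20*z/3 - 4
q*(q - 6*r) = q^2 - 6*q*r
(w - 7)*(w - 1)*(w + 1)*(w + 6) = w^4 - w^3 - 43*w^2 + w + 42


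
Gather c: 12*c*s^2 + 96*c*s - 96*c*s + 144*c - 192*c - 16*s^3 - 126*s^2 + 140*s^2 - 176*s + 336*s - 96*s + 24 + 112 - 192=c*(12*s^2 - 48) - 16*s^3 + 14*s^2 + 64*s - 56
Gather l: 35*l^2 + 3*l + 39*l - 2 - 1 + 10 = 35*l^2 + 42*l + 7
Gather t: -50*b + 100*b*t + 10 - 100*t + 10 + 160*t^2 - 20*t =-50*b + 160*t^2 + t*(100*b - 120) + 20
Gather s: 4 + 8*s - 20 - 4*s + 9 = 4*s - 7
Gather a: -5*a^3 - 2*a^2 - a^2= -5*a^3 - 3*a^2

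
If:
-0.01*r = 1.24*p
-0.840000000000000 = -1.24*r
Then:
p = -0.01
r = 0.68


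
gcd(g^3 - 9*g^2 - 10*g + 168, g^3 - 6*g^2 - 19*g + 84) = g^2 - 3*g - 28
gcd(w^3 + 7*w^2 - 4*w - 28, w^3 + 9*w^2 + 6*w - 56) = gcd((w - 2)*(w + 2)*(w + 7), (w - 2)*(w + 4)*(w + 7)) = w^2 + 5*w - 14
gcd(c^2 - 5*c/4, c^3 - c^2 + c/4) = c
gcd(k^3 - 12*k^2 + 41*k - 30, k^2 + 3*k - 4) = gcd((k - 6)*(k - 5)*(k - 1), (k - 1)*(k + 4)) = k - 1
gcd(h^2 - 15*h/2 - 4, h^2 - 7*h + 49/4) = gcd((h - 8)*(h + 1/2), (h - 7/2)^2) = 1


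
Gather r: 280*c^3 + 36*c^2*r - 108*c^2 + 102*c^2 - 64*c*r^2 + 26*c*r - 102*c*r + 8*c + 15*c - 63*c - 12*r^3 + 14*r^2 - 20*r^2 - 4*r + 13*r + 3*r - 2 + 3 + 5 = 280*c^3 - 6*c^2 - 40*c - 12*r^3 + r^2*(-64*c - 6) + r*(36*c^2 - 76*c + 12) + 6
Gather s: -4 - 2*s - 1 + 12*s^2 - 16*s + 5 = 12*s^2 - 18*s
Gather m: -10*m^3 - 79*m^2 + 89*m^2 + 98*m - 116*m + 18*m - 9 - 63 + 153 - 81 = -10*m^3 + 10*m^2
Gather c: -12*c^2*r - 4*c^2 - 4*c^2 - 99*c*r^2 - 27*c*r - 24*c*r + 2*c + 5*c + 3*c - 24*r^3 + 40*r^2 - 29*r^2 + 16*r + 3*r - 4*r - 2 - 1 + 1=c^2*(-12*r - 8) + c*(-99*r^2 - 51*r + 10) - 24*r^3 + 11*r^2 + 15*r - 2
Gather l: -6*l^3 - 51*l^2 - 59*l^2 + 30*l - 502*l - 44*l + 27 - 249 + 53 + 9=-6*l^3 - 110*l^2 - 516*l - 160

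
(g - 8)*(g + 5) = g^2 - 3*g - 40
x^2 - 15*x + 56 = (x - 8)*(x - 7)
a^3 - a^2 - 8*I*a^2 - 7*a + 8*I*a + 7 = (a - 1)*(a - 7*I)*(a - I)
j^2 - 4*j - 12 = (j - 6)*(j + 2)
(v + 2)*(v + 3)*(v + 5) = v^3 + 10*v^2 + 31*v + 30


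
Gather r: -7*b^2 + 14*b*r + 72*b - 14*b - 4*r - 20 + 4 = -7*b^2 + 58*b + r*(14*b - 4) - 16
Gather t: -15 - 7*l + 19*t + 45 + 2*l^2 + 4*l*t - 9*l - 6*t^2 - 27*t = 2*l^2 - 16*l - 6*t^2 + t*(4*l - 8) + 30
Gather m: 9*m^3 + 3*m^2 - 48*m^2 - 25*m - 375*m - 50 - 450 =9*m^3 - 45*m^2 - 400*m - 500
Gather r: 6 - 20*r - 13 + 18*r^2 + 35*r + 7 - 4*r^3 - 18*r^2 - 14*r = -4*r^3 + r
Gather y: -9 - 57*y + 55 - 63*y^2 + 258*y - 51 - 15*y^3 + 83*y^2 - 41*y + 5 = -15*y^3 + 20*y^2 + 160*y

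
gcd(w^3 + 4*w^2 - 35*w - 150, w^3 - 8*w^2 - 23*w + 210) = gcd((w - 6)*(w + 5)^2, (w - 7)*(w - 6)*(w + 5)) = w^2 - w - 30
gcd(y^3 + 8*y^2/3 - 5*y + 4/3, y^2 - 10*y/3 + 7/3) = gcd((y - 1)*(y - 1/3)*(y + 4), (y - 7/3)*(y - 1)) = y - 1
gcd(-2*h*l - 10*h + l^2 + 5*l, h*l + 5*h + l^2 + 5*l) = l + 5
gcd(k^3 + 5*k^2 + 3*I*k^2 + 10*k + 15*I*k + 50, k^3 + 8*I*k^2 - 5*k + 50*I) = k^2 + 3*I*k + 10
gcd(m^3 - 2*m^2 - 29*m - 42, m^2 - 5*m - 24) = m + 3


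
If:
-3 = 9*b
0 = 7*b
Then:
No Solution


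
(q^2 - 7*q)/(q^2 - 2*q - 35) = q/(q + 5)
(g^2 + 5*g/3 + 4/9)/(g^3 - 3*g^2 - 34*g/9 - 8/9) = (3*g + 4)/(3*g^2 - 10*g - 8)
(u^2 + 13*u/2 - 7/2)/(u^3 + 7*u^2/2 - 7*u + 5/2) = (u + 7)/(u^2 + 4*u - 5)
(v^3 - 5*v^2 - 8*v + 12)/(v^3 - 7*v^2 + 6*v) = (v + 2)/v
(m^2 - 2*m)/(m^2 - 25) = m*(m - 2)/(m^2 - 25)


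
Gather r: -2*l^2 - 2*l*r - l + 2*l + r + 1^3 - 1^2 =-2*l^2 + l + r*(1 - 2*l)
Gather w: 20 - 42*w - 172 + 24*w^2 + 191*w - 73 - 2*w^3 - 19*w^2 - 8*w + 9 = -2*w^3 + 5*w^2 + 141*w - 216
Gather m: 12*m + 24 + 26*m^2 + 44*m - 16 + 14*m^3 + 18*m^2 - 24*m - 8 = 14*m^3 + 44*m^2 + 32*m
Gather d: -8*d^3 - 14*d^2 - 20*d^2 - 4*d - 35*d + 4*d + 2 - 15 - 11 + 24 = -8*d^3 - 34*d^2 - 35*d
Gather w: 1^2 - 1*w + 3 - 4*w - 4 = -5*w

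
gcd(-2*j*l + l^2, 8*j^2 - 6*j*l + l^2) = 2*j - l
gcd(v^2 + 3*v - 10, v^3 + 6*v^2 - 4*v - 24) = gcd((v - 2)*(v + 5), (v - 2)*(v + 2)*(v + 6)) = v - 2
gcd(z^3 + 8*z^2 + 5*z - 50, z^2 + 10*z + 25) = z^2 + 10*z + 25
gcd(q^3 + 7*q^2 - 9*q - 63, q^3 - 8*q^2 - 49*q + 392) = q + 7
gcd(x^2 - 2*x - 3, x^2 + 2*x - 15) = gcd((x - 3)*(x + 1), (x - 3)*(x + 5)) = x - 3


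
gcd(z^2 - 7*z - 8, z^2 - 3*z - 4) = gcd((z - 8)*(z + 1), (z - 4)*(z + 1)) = z + 1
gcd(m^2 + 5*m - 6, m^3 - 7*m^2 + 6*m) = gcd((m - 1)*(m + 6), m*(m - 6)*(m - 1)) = m - 1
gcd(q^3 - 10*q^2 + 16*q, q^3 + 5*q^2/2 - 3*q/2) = q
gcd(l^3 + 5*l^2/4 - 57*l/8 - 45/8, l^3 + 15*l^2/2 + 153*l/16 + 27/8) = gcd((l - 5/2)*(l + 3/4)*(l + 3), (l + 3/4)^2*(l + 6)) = l + 3/4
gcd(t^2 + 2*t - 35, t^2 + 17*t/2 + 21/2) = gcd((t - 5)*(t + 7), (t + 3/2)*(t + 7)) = t + 7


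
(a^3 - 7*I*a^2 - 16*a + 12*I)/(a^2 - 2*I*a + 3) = (a^2 - 4*I*a - 4)/(a + I)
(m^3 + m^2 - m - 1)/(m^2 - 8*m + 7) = (m^2 + 2*m + 1)/(m - 7)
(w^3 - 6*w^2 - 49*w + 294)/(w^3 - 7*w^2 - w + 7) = (w^2 + w - 42)/(w^2 - 1)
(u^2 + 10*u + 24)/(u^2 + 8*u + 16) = (u + 6)/(u + 4)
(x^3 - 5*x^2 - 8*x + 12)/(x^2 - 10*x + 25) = (x^3 - 5*x^2 - 8*x + 12)/(x^2 - 10*x + 25)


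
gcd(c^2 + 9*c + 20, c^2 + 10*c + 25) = c + 5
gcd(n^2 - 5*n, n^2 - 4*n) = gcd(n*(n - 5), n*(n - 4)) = n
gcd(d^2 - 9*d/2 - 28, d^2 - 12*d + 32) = d - 8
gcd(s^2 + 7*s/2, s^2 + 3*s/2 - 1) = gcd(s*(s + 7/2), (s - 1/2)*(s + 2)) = 1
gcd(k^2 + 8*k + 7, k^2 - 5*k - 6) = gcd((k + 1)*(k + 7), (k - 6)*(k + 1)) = k + 1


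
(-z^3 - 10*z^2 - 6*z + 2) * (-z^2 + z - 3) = z^5 + 9*z^4 - z^3 + 22*z^2 + 20*z - 6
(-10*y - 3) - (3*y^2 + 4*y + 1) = -3*y^2 - 14*y - 4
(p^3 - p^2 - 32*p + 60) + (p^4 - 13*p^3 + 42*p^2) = p^4 - 12*p^3 + 41*p^2 - 32*p + 60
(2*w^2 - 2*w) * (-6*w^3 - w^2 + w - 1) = -12*w^5 + 10*w^4 + 4*w^3 - 4*w^2 + 2*w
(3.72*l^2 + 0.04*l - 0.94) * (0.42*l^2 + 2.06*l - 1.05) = 1.5624*l^4 + 7.68*l^3 - 4.2184*l^2 - 1.9784*l + 0.987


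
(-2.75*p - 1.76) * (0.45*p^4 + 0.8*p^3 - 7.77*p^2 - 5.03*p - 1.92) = -1.2375*p^5 - 2.992*p^4 + 19.9595*p^3 + 27.5077*p^2 + 14.1328*p + 3.3792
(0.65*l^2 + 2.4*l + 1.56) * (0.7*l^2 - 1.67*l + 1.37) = 0.455*l^4 + 0.5945*l^3 - 2.0255*l^2 + 0.6828*l + 2.1372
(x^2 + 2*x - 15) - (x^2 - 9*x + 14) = 11*x - 29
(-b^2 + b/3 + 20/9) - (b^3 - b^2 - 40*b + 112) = -b^3 + 121*b/3 - 988/9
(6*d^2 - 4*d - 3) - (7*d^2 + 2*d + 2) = -d^2 - 6*d - 5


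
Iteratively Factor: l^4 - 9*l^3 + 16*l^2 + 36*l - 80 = (l - 4)*(l^3 - 5*l^2 - 4*l + 20) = (l - 4)*(l - 2)*(l^2 - 3*l - 10) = (l - 4)*(l - 2)*(l + 2)*(l - 5)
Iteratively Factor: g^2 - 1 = (g + 1)*(g - 1)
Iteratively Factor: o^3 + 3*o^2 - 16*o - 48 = (o + 3)*(o^2 - 16) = (o - 4)*(o + 3)*(o + 4)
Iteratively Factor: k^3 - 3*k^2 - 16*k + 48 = (k - 4)*(k^2 + k - 12) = (k - 4)*(k + 4)*(k - 3)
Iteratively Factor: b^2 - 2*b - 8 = (b - 4)*(b + 2)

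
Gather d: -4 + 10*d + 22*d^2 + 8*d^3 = 8*d^3 + 22*d^2 + 10*d - 4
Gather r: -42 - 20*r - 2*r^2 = -2*r^2 - 20*r - 42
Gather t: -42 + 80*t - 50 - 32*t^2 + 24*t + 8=-32*t^2 + 104*t - 84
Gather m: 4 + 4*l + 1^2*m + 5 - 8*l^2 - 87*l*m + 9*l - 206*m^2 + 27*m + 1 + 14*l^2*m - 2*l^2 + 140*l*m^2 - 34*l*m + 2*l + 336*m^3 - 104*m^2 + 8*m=-10*l^2 + 15*l + 336*m^3 + m^2*(140*l - 310) + m*(14*l^2 - 121*l + 36) + 10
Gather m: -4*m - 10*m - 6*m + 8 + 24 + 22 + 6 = 60 - 20*m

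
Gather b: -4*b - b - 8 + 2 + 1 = -5*b - 5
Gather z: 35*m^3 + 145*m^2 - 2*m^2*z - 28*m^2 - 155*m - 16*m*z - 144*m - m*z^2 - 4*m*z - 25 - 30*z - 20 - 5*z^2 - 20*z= 35*m^3 + 117*m^2 - 299*m + z^2*(-m - 5) + z*(-2*m^2 - 20*m - 50) - 45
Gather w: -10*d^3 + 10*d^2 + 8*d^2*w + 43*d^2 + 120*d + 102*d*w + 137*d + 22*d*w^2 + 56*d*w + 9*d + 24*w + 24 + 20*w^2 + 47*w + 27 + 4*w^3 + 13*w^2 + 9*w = -10*d^3 + 53*d^2 + 266*d + 4*w^3 + w^2*(22*d + 33) + w*(8*d^2 + 158*d + 80) + 51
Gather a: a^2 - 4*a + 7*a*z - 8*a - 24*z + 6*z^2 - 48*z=a^2 + a*(7*z - 12) + 6*z^2 - 72*z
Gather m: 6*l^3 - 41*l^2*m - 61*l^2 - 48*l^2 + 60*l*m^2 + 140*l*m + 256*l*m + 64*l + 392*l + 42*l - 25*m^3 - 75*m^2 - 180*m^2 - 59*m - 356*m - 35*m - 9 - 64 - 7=6*l^3 - 109*l^2 + 498*l - 25*m^3 + m^2*(60*l - 255) + m*(-41*l^2 + 396*l - 450) - 80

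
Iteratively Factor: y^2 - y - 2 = (y + 1)*(y - 2)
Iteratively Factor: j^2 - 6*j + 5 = (j - 1)*(j - 5)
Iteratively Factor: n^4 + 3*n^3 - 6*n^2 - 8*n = (n + 1)*(n^3 + 2*n^2 - 8*n) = (n + 1)*(n + 4)*(n^2 - 2*n) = n*(n + 1)*(n + 4)*(n - 2)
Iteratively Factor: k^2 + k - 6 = (k + 3)*(k - 2)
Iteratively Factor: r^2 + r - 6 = (r + 3)*(r - 2)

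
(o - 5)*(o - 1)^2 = o^3 - 7*o^2 + 11*o - 5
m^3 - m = m*(m - 1)*(m + 1)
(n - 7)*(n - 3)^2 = n^3 - 13*n^2 + 51*n - 63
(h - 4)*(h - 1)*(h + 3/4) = h^3 - 17*h^2/4 + h/4 + 3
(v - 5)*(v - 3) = v^2 - 8*v + 15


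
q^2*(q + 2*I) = q^3 + 2*I*q^2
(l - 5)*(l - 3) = l^2 - 8*l + 15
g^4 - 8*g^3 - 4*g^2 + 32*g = g*(g - 8)*(g - 2)*(g + 2)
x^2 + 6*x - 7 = (x - 1)*(x + 7)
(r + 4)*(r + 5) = r^2 + 9*r + 20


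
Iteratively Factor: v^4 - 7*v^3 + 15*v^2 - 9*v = (v - 3)*(v^3 - 4*v^2 + 3*v) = (v - 3)^2*(v^2 - v) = (v - 3)^2*(v - 1)*(v)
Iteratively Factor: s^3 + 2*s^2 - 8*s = (s + 4)*(s^2 - 2*s) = s*(s + 4)*(s - 2)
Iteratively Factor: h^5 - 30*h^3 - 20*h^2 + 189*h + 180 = (h - 5)*(h^4 + 5*h^3 - 5*h^2 - 45*h - 36) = (h - 5)*(h + 3)*(h^3 + 2*h^2 - 11*h - 12) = (h - 5)*(h + 3)*(h + 4)*(h^2 - 2*h - 3) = (h - 5)*(h - 3)*(h + 3)*(h + 4)*(h + 1)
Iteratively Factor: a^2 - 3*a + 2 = (a - 1)*(a - 2)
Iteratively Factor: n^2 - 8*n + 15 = (n - 3)*(n - 5)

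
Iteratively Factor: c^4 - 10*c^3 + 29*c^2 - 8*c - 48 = (c - 4)*(c^3 - 6*c^2 + 5*c + 12) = (c - 4)*(c + 1)*(c^2 - 7*c + 12) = (c - 4)^2*(c + 1)*(c - 3)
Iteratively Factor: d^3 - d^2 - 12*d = (d)*(d^2 - d - 12) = d*(d + 3)*(d - 4)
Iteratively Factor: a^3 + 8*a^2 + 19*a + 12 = (a + 3)*(a^2 + 5*a + 4) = (a + 3)*(a + 4)*(a + 1)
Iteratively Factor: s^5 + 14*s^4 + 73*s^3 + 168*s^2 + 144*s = (s)*(s^4 + 14*s^3 + 73*s^2 + 168*s + 144) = s*(s + 3)*(s^3 + 11*s^2 + 40*s + 48) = s*(s + 3)^2*(s^2 + 8*s + 16) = s*(s + 3)^2*(s + 4)*(s + 4)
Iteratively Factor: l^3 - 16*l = (l + 4)*(l^2 - 4*l) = l*(l + 4)*(l - 4)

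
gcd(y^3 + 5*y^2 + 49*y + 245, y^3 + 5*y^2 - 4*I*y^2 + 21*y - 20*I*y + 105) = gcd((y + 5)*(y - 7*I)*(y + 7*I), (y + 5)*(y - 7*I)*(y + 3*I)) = y^2 + y*(5 - 7*I) - 35*I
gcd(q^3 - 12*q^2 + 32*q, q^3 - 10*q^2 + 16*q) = q^2 - 8*q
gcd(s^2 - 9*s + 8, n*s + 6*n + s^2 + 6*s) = 1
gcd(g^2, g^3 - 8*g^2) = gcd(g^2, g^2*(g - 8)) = g^2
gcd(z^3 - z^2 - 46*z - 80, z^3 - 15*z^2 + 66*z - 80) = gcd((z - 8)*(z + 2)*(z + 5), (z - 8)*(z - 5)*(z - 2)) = z - 8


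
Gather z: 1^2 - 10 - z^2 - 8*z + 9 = -z^2 - 8*z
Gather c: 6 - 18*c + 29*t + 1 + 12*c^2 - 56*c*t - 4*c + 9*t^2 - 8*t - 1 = 12*c^2 + c*(-56*t - 22) + 9*t^2 + 21*t + 6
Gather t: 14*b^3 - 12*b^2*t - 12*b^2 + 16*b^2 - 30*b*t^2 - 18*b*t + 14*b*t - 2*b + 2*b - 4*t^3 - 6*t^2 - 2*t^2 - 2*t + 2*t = 14*b^3 + 4*b^2 - 4*t^3 + t^2*(-30*b - 8) + t*(-12*b^2 - 4*b)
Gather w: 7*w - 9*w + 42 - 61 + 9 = -2*w - 10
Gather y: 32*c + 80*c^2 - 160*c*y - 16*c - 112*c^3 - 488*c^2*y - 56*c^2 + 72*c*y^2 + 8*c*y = -112*c^3 + 24*c^2 + 72*c*y^2 + 16*c + y*(-488*c^2 - 152*c)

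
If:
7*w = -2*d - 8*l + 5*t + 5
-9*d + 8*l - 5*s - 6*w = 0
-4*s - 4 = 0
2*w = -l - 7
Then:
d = -22*w/9 - 17/3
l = -2*w - 7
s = -1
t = -25*w/9 - 217/15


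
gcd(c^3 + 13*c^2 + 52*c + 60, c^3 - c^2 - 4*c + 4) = c + 2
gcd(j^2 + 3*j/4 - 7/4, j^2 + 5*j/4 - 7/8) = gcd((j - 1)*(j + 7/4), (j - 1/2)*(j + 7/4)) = j + 7/4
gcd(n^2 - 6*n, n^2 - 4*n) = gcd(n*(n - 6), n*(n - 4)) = n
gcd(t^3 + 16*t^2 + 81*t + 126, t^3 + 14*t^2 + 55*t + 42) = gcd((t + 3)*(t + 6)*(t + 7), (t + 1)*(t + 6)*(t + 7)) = t^2 + 13*t + 42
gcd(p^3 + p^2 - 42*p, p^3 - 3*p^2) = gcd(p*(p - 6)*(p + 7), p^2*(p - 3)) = p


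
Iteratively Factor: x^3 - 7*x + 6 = (x - 1)*(x^2 + x - 6) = (x - 1)*(x + 3)*(x - 2)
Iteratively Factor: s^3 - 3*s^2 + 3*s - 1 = (s - 1)*(s^2 - 2*s + 1) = (s - 1)^2*(s - 1)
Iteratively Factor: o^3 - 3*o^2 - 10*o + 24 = (o + 3)*(o^2 - 6*o + 8) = (o - 2)*(o + 3)*(o - 4)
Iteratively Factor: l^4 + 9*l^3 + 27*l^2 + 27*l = (l + 3)*(l^3 + 6*l^2 + 9*l) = (l + 3)^2*(l^2 + 3*l) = l*(l + 3)^2*(l + 3)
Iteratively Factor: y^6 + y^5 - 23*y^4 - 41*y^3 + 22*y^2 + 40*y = (y + 4)*(y^5 - 3*y^4 - 11*y^3 + 3*y^2 + 10*y) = (y - 5)*(y + 4)*(y^4 + 2*y^3 - y^2 - 2*y) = (y - 5)*(y - 1)*(y + 4)*(y^3 + 3*y^2 + 2*y) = (y - 5)*(y - 1)*(y + 1)*(y + 4)*(y^2 + 2*y) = y*(y - 5)*(y - 1)*(y + 1)*(y + 4)*(y + 2)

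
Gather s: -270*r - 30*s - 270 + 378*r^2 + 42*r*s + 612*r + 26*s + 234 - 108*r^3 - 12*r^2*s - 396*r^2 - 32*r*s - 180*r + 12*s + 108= -108*r^3 - 18*r^2 + 162*r + s*(-12*r^2 + 10*r + 8) + 72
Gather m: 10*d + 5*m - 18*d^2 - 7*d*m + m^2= -18*d^2 + 10*d + m^2 + m*(5 - 7*d)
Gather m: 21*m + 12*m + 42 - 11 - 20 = 33*m + 11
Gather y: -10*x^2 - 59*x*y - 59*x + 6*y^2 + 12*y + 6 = -10*x^2 - 59*x + 6*y^2 + y*(12 - 59*x) + 6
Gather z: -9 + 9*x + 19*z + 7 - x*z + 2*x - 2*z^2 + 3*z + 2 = 11*x - 2*z^2 + z*(22 - x)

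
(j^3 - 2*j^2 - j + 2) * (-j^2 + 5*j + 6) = -j^5 + 7*j^4 - 3*j^3 - 19*j^2 + 4*j + 12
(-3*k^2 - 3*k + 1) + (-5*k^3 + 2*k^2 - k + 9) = -5*k^3 - k^2 - 4*k + 10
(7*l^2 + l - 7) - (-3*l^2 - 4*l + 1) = 10*l^2 + 5*l - 8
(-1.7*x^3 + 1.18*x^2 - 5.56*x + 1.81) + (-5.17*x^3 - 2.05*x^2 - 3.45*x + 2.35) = -6.87*x^3 - 0.87*x^2 - 9.01*x + 4.16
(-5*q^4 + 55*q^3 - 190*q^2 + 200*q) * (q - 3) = -5*q^5 + 70*q^4 - 355*q^3 + 770*q^2 - 600*q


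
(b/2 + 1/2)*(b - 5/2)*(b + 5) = b^3/2 + 7*b^2/4 - 5*b - 25/4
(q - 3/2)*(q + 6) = q^2 + 9*q/2 - 9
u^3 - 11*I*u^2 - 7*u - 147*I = (u - 7*I)^2*(u + 3*I)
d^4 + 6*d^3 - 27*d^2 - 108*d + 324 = (d - 3)^2*(d + 6)^2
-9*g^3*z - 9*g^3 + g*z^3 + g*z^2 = (-3*g + z)*(3*g + z)*(g*z + g)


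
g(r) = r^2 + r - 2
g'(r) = 2*r + 1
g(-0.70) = -2.21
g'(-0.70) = -0.40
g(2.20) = 5.04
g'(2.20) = 5.40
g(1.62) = 2.24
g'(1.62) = 4.24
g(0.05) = -1.95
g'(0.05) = 1.10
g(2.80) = 8.64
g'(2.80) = 6.60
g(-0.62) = -2.24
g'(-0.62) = -0.24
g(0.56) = -1.13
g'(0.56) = 2.12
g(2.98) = 9.86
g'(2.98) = 6.96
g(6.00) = 40.00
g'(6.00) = 13.00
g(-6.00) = 28.00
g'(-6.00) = -11.00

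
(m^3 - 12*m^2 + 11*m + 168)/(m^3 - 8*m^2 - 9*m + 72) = (m - 7)/(m - 3)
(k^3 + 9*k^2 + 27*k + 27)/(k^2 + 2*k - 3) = (k^2 + 6*k + 9)/(k - 1)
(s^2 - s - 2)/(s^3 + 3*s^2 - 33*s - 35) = (s - 2)/(s^2 + 2*s - 35)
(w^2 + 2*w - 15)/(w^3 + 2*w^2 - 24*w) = (w^2 + 2*w - 15)/(w*(w^2 + 2*w - 24))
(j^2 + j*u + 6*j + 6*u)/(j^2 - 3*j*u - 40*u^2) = (-j^2 - j*u - 6*j - 6*u)/(-j^2 + 3*j*u + 40*u^2)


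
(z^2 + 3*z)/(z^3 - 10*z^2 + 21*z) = (z + 3)/(z^2 - 10*z + 21)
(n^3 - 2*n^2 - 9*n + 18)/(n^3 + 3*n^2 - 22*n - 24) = (n^3 - 2*n^2 - 9*n + 18)/(n^3 + 3*n^2 - 22*n - 24)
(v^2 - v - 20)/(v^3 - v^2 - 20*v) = 1/v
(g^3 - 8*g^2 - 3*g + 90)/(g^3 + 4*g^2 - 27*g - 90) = (g - 6)/(g + 6)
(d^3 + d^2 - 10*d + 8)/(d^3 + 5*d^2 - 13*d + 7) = (d^2 + 2*d - 8)/(d^2 + 6*d - 7)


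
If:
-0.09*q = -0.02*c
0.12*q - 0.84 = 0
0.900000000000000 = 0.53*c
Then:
No Solution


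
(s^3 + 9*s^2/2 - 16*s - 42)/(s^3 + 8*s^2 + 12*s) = (s - 7/2)/s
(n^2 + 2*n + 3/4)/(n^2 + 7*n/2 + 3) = (n + 1/2)/(n + 2)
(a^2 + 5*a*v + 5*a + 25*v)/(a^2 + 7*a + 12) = (a^2 + 5*a*v + 5*a + 25*v)/(a^2 + 7*a + 12)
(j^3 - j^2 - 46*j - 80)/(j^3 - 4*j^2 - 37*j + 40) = (j + 2)/(j - 1)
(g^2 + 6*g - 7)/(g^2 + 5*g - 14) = (g - 1)/(g - 2)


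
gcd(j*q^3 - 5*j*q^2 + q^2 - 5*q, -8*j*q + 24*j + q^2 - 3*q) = 1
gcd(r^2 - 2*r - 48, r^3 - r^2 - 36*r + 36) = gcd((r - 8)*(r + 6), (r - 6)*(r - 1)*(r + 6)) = r + 6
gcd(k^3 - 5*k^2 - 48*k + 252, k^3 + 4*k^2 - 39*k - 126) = k^2 + k - 42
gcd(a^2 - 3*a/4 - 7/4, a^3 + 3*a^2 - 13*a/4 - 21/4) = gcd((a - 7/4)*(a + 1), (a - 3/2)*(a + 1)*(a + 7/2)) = a + 1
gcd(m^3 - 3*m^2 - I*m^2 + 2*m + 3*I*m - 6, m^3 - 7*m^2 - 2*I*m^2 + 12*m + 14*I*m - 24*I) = m^2 + m*(-3 - 2*I) + 6*I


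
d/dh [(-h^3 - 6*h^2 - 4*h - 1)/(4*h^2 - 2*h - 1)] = (-4*h^4 + 4*h^3 + 31*h^2 + 20*h + 2)/(16*h^4 - 16*h^3 - 4*h^2 + 4*h + 1)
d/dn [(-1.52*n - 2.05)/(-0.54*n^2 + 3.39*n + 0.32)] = (-0.8208*n^2 - 2.214*n + 6.4631)/(0.2916*n^4 - 3.6612*n^3 + 11.1465*n^2 + 2.1696*n + 0.1024)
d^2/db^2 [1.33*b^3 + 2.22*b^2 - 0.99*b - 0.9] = 7.98*b + 4.44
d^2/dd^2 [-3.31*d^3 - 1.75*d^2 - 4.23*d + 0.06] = -19.86*d - 3.5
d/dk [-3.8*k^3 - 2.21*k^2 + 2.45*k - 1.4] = -11.4*k^2 - 4.42*k + 2.45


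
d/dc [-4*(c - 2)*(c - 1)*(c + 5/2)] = -12*c^2 + 4*c + 22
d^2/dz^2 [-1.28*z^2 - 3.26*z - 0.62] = -2.56000000000000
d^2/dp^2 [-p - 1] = 0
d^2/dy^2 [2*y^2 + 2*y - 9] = 4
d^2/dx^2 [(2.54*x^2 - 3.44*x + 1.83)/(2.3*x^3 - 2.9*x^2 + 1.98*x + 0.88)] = (26.8732*x^6 - 109.1856*x^5 + 184.43424*x^4 - 264.63096*x^3 + 264.78792*x^2 - 137.94396*x + 39.610648)/(12.167*x^9 - 46.023*x^8 + 89.4516*x^7 - 89.663*x^6 + 41.78856*x^5 + 12.14004*x^4 - 17.212008*x^3 + 3.612576*x^2 + 4.599936*x + 0.681472)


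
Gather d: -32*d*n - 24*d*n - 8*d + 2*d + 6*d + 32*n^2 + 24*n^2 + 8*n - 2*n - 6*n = -56*d*n + 56*n^2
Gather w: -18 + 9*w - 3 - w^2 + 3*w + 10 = -w^2 + 12*w - 11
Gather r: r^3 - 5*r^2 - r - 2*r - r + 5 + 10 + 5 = r^3 - 5*r^2 - 4*r + 20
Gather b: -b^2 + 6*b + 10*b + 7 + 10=-b^2 + 16*b + 17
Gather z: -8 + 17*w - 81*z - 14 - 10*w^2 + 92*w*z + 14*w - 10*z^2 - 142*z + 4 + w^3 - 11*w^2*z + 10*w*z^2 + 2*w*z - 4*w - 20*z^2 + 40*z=w^3 - 10*w^2 + 27*w + z^2*(10*w - 30) + z*(-11*w^2 + 94*w - 183) - 18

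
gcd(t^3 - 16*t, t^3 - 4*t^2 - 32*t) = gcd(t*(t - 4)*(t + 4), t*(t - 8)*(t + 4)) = t^2 + 4*t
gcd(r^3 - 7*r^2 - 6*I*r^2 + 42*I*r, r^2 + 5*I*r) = r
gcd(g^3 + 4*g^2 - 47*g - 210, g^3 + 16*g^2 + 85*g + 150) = g^2 + 11*g + 30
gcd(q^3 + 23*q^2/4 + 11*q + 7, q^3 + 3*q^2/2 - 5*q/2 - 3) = q + 2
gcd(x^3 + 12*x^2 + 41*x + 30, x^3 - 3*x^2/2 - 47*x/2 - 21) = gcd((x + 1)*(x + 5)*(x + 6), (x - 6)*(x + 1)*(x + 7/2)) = x + 1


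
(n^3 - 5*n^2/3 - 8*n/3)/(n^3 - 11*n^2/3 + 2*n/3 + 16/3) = n/(n - 2)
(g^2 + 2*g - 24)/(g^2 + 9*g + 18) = (g - 4)/(g + 3)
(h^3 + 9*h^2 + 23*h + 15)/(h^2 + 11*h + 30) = (h^2 + 4*h + 3)/(h + 6)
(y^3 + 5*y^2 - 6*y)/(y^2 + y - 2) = y*(y + 6)/(y + 2)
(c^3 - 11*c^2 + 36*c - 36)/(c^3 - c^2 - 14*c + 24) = (c - 6)/(c + 4)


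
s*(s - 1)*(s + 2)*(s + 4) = s^4 + 5*s^3 + 2*s^2 - 8*s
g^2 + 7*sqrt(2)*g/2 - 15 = (g - 3*sqrt(2)/2)*(g + 5*sqrt(2))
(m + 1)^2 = m^2 + 2*m + 1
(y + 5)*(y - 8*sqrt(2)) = y^2 - 8*sqrt(2)*y + 5*y - 40*sqrt(2)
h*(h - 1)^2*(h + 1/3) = h^4 - 5*h^3/3 + h^2/3 + h/3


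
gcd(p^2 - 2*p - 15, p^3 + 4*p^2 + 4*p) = 1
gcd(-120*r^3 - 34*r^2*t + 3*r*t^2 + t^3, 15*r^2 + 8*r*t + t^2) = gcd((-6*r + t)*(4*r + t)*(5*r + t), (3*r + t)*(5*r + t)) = 5*r + t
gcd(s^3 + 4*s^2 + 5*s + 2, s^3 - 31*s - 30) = s + 1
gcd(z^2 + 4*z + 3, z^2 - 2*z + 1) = 1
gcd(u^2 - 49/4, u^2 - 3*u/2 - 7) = u - 7/2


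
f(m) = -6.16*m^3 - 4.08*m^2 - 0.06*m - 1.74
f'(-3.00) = -141.90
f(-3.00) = 128.04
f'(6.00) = -714.30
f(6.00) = -1479.54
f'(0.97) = -25.36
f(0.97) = -11.26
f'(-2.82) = -124.01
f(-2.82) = 104.13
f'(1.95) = -86.24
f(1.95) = -63.05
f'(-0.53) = -0.93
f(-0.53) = -1.94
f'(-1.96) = -55.06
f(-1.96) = 29.09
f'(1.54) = -56.45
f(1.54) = -34.01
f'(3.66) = -277.48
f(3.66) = -358.63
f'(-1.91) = -51.89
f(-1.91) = 26.41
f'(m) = -18.48*m^2 - 8.16*m - 0.06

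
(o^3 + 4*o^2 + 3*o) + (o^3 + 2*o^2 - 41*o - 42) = 2*o^3 + 6*o^2 - 38*o - 42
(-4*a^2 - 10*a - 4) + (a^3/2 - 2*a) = a^3/2 - 4*a^2 - 12*a - 4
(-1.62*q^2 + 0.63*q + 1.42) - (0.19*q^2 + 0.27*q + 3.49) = -1.81*q^2 + 0.36*q - 2.07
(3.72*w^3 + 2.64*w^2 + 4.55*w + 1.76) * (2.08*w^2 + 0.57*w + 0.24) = 7.7376*w^5 + 7.6116*w^4 + 11.8616*w^3 + 6.8879*w^2 + 2.0952*w + 0.4224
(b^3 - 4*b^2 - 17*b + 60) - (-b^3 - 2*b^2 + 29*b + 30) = 2*b^3 - 2*b^2 - 46*b + 30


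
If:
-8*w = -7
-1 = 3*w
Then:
No Solution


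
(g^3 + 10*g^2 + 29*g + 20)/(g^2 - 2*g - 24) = (g^2 + 6*g + 5)/(g - 6)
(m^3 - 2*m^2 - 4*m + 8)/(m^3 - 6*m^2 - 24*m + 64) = (m^2 - 4)/(m^2 - 4*m - 32)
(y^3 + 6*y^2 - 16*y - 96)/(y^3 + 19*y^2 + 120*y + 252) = (y^2 - 16)/(y^2 + 13*y + 42)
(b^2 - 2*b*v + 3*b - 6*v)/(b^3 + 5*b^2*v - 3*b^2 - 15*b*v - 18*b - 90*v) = (b - 2*v)/(b^2 + 5*b*v - 6*b - 30*v)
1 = 1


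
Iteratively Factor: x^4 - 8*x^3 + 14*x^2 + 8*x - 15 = (x + 1)*(x^3 - 9*x^2 + 23*x - 15) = (x - 5)*(x + 1)*(x^2 - 4*x + 3) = (x - 5)*(x - 3)*(x + 1)*(x - 1)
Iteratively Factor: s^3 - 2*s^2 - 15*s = (s)*(s^2 - 2*s - 15) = s*(s + 3)*(s - 5)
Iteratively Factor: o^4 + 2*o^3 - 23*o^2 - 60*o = (o + 4)*(o^3 - 2*o^2 - 15*o) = (o - 5)*(o + 4)*(o^2 + 3*o) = o*(o - 5)*(o + 4)*(o + 3)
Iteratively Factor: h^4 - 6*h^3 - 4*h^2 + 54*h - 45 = (h - 3)*(h^3 - 3*h^2 - 13*h + 15) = (h - 5)*(h - 3)*(h^2 + 2*h - 3) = (h - 5)*(h - 3)*(h + 3)*(h - 1)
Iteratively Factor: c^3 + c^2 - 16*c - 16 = (c - 4)*(c^2 + 5*c + 4) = (c - 4)*(c + 1)*(c + 4)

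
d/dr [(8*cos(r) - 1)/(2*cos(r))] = -sin(r)/(2*cos(r)^2)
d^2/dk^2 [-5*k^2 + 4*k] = -10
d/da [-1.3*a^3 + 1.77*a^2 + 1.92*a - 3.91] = -3.9*a^2 + 3.54*a + 1.92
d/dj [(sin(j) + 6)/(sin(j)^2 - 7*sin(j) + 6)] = (-12*sin(j) + cos(j)^2 + 47)*cos(j)/(sin(j)^2 - 7*sin(j) + 6)^2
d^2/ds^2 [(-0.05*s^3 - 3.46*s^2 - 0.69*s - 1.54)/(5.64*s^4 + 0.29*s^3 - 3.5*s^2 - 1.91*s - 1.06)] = (-3.18096*s^9 - 660.367296*s^8 - 303.260544*s^7 - 1142.617656*s^6 - 448.799592*s^5 - 2.88674400000002*s^4 + 22.572216*s^3 - 144.685848*s^2 - 49.587456*s - 4.790712)/(179.406144*s^12 + 27.674352*s^11 - 332.577828*s^10 - 216.592219*s^9 + 86.488446*s^8 + 225.993591*s^7 + 155.761714*s^6 + 7.949211*s^5 - 54.725934*s^4 - 48.506939*s^3 - 23.398758*s^2 - 6.438228*s - 1.191016)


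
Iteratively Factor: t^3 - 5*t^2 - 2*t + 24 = (t + 2)*(t^2 - 7*t + 12) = (t - 4)*(t + 2)*(t - 3)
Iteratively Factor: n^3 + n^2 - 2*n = (n - 1)*(n^2 + 2*n) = (n - 1)*(n + 2)*(n)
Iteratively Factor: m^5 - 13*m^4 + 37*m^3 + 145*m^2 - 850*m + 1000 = (m - 5)*(m^4 - 8*m^3 - 3*m^2 + 130*m - 200) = (m - 5)^2*(m^3 - 3*m^2 - 18*m + 40) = (m - 5)^3*(m^2 + 2*m - 8) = (m - 5)^3*(m - 2)*(m + 4)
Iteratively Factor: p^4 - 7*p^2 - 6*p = (p + 2)*(p^3 - 2*p^2 - 3*p) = (p - 3)*(p + 2)*(p^2 + p) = p*(p - 3)*(p + 2)*(p + 1)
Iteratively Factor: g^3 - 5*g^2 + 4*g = (g)*(g^2 - 5*g + 4) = g*(g - 1)*(g - 4)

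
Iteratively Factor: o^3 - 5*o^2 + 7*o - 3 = (o - 3)*(o^2 - 2*o + 1) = (o - 3)*(o - 1)*(o - 1)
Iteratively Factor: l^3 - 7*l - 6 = (l - 3)*(l^2 + 3*l + 2) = (l - 3)*(l + 1)*(l + 2)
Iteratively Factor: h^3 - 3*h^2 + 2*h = (h)*(h^2 - 3*h + 2) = h*(h - 1)*(h - 2)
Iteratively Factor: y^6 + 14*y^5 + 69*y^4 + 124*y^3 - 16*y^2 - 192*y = (y + 4)*(y^5 + 10*y^4 + 29*y^3 + 8*y^2 - 48*y) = (y - 1)*(y + 4)*(y^4 + 11*y^3 + 40*y^2 + 48*y) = (y - 1)*(y + 3)*(y + 4)*(y^3 + 8*y^2 + 16*y) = y*(y - 1)*(y + 3)*(y + 4)*(y^2 + 8*y + 16) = y*(y - 1)*(y + 3)*(y + 4)^2*(y + 4)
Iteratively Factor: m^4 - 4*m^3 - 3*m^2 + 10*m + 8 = (m - 2)*(m^3 - 2*m^2 - 7*m - 4) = (m - 4)*(m - 2)*(m^2 + 2*m + 1) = (m - 4)*(m - 2)*(m + 1)*(m + 1)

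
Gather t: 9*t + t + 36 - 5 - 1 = 10*t + 30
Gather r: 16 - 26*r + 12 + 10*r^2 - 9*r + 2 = 10*r^2 - 35*r + 30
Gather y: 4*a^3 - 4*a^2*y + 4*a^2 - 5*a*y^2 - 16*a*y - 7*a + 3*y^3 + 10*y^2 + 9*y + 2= 4*a^3 + 4*a^2 - 7*a + 3*y^3 + y^2*(10 - 5*a) + y*(-4*a^2 - 16*a + 9) + 2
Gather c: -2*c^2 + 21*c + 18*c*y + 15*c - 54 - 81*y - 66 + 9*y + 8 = -2*c^2 + c*(18*y + 36) - 72*y - 112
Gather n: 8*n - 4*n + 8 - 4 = 4*n + 4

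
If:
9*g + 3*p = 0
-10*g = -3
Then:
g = 3/10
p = -9/10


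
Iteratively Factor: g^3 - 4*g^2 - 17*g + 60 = (g - 5)*(g^2 + g - 12) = (g - 5)*(g + 4)*(g - 3)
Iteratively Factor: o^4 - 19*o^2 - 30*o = (o + 2)*(o^3 - 2*o^2 - 15*o) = (o - 5)*(o + 2)*(o^2 + 3*o) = o*(o - 5)*(o + 2)*(o + 3)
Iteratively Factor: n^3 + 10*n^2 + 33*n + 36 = (n + 3)*(n^2 + 7*n + 12) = (n + 3)^2*(n + 4)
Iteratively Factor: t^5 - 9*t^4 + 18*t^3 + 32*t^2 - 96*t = (t + 2)*(t^4 - 11*t^3 + 40*t^2 - 48*t) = t*(t + 2)*(t^3 - 11*t^2 + 40*t - 48) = t*(t - 3)*(t + 2)*(t^2 - 8*t + 16) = t*(t - 4)*(t - 3)*(t + 2)*(t - 4)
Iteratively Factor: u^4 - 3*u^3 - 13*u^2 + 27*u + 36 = (u + 3)*(u^3 - 6*u^2 + 5*u + 12) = (u - 4)*(u + 3)*(u^2 - 2*u - 3) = (u - 4)*(u - 3)*(u + 3)*(u + 1)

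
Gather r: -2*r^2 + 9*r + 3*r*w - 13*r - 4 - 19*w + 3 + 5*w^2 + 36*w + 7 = -2*r^2 + r*(3*w - 4) + 5*w^2 + 17*w + 6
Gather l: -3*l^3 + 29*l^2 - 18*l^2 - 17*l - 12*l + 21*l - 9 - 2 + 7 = -3*l^3 + 11*l^2 - 8*l - 4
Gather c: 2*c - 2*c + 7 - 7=0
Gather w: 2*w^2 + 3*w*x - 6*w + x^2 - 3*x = 2*w^2 + w*(3*x - 6) + x^2 - 3*x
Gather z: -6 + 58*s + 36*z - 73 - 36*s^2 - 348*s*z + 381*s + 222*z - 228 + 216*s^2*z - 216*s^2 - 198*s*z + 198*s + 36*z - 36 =-252*s^2 + 637*s + z*(216*s^2 - 546*s + 294) - 343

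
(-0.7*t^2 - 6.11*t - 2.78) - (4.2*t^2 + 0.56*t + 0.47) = -4.9*t^2 - 6.67*t - 3.25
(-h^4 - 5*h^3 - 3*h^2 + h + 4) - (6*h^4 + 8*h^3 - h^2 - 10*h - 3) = -7*h^4 - 13*h^3 - 2*h^2 + 11*h + 7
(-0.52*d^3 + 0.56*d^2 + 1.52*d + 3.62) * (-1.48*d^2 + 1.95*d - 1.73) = 0.7696*d^5 - 1.8428*d^4 - 0.258*d^3 - 3.3624*d^2 + 4.4294*d - 6.2626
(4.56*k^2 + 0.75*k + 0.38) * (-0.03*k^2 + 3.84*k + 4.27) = -0.1368*k^4 + 17.4879*k^3 + 22.3398*k^2 + 4.6617*k + 1.6226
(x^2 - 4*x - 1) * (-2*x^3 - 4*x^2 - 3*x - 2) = -2*x^5 + 4*x^4 + 15*x^3 + 14*x^2 + 11*x + 2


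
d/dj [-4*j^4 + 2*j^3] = j^2*(6 - 16*j)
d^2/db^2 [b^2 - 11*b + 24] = 2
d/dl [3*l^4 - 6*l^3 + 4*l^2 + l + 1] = 12*l^3 - 18*l^2 + 8*l + 1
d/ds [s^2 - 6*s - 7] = 2*s - 6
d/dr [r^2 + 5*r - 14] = 2*r + 5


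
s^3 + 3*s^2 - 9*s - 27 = (s - 3)*(s + 3)^2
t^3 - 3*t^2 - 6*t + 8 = (t - 4)*(t - 1)*(t + 2)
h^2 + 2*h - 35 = (h - 5)*(h + 7)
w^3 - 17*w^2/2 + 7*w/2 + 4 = (w - 8)*(w - 1)*(w + 1/2)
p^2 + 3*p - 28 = (p - 4)*(p + 7)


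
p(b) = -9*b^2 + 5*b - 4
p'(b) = 5 - 18*b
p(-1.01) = -18.23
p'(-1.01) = 23.18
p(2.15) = -34.85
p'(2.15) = -33.70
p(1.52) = -17.19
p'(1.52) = -22.36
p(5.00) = -204.00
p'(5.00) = -85.00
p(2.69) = -55.67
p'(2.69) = -43.42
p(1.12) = -9.69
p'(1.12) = -15.16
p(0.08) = -3.66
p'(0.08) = 3.56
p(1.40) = -14.64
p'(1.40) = -20.20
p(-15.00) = -2104.00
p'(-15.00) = 275.00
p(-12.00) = -1360.00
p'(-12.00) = 221.00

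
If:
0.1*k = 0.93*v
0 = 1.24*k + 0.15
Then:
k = -0.12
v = -0.01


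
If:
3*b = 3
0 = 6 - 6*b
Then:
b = 1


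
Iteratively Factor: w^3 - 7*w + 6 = (w + 3)*(w^2 - 3*w + 2) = (w - 2)*(w + 3)*(w - 1)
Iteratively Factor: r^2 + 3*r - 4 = (r + 4)*(r - 1)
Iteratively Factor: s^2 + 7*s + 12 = (s + 4)*(s + 3)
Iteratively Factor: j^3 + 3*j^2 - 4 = (j + 2)*(j^2 + j - 2) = (j - 1)*(j + 2)*(j + 2)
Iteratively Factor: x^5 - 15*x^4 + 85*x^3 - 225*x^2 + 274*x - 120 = (x - 4)*(x^4 - 11*x^3 + 41*x^2 - 61*x + 30) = (x - 4)*(x - 3)*(x^3 - 8*x^2 + 17*x - 10) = (x - 4)*(x - 3)*(x - 2)*(x^2 - 6*x + 5) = (x - 4)*(x - 3)*(x - 2)*(x - 1)*(x - 5)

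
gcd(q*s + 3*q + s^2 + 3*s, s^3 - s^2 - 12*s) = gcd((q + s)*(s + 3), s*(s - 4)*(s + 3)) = s + 3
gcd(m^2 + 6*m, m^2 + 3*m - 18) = m + 6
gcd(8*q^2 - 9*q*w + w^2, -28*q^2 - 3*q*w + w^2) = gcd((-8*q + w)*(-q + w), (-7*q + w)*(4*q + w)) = 1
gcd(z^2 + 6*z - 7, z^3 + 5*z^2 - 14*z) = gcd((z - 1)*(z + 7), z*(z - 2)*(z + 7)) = z + 7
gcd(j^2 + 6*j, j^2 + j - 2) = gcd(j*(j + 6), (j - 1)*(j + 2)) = 1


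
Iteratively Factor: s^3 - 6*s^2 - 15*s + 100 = (s - 5)*(s^2 - s - 20) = (s - 5)*(s + 4)*(s - 5)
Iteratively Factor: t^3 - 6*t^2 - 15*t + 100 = (t - 5)*(t^2 - t - 20) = (t - 5)*(t + 4)*(t - 5)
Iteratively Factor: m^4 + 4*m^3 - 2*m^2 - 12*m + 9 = (m + 3)*(m^3 + m^2 - 5*m + 3) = (m + 3)^2*(m^2 - 2*m + 1) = (m - 1)*(m + 3)^2*(m - 1)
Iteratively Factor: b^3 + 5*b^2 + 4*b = (b + 4)*(b^2 + b) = b*(b + 4)*(b + 1)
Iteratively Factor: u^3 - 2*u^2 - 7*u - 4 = (u - 4)*(u^2 + 2*u + 1) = (u - 4)*(u + 1)*(u + 1)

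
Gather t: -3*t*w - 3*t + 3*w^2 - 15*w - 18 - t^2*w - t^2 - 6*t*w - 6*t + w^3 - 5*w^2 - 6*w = t^2*(-w - 1) + t*(-9*w - 9) + w^3 - 2*w^2 - 21*w - 18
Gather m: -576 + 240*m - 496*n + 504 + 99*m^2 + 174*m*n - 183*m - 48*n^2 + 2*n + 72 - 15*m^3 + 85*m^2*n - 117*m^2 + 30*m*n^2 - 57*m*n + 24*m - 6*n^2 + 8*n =-15*m^3 + m^2*(85*n - 18) + m*(30*n^2 + 117*n + 81) - 54*n^2 - 486*n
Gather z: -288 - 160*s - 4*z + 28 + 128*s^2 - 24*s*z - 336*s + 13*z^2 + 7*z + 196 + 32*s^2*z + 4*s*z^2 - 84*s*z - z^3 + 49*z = 128*s^2 - 496*s - z^3 + z^2*(4*s + 13) + z*(32*s^2 - 108*s + 52) - 64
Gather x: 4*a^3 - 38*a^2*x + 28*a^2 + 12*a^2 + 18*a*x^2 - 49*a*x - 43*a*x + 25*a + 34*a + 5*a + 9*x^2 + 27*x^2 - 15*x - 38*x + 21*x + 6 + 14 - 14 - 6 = 4*a^3 + 40*a^2 + 64*a + x^2*(18*a + 36) + x*(-38*a^2 - 92*a - 32)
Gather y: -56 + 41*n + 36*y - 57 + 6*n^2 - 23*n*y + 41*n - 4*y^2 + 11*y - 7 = 6*n^2 + 82*n - 4*y^2 + y*(47 - 23*n) - 120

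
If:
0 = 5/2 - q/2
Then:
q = 5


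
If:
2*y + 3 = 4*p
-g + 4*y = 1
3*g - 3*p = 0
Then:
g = 1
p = 1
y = 1/2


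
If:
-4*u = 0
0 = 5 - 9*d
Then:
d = 5/9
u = 0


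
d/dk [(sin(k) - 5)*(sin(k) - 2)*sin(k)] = (3*sin(k)^2 - 14*sin(k) + 10)*cos(k)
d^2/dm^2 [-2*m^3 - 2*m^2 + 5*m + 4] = -12*m - 4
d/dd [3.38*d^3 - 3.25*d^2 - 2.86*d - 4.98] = 10.14*d^2 - 6.5*d - 2.86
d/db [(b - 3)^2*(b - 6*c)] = 3*(b - 3)*(b - 4*c - 1)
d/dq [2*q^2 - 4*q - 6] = 4*q - 4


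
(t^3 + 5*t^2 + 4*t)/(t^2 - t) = (t^2 + 5*t + 4)/(t - 1)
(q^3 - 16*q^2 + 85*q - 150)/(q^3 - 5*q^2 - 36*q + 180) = (q - 5)/(q + 6)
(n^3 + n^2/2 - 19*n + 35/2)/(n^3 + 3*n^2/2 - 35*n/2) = (n - 1)/n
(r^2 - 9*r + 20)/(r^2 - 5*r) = (r - 4)/r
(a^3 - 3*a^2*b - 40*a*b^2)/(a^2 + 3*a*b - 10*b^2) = a*(a - 8*b)/(a - 2*b)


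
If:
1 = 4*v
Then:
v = 1/4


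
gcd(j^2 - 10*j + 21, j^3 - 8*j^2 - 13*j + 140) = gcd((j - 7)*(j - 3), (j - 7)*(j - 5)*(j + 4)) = j - 7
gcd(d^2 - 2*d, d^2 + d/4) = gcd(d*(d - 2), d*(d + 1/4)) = d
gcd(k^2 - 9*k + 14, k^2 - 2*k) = k - 2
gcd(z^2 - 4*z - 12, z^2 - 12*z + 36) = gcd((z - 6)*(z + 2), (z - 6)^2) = z - 6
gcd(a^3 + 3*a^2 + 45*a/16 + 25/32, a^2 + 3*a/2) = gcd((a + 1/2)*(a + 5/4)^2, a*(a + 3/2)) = 1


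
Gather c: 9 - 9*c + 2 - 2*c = 11 - 11*c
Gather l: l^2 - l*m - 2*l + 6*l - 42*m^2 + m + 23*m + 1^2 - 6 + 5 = l^2 + l*(4 - m) - 42*m^2 + 24*m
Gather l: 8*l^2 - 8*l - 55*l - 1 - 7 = 8*l^2 - 63*l - 8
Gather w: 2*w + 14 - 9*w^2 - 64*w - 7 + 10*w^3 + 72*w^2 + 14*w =10*w^3 + 63*w^2 - 48*w + 7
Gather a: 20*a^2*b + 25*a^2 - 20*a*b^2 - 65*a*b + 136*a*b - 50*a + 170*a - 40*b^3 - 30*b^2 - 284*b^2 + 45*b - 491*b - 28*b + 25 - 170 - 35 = a^2*(20*b + 25) + a*(-20*b^2 + 71*b + 120) - 40*b^3 - 314*b^2 - 474*b - 180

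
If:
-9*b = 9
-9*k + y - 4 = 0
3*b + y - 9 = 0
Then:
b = -1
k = 8/9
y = 12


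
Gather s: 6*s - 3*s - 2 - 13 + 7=3*s - 8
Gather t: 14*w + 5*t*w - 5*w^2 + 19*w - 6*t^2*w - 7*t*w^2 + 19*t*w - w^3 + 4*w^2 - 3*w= -6*t^2*w + t*(-7*w^2 + 24*w) - w^3 - w^2 + 30*w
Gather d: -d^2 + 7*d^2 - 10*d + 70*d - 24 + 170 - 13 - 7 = 6*d^2 + 60*d + 126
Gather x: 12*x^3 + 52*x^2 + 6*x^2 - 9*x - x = 12*x^3 + 58*x^2 - 10*x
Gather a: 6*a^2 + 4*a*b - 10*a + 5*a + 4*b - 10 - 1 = 6*a^2 + a*(4*b - 5) + 4*b - 11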